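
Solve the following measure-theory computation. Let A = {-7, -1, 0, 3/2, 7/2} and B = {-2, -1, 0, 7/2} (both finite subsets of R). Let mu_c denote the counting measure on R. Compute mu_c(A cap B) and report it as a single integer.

Counting measure on a finite set equals cardinality. mu_c(A cap B) = |A cap B| (elements appearing in both).
Enumerating the elements of A that also lie in B gives 3 element(s).
So mu_c(A cap B) = 3.

3


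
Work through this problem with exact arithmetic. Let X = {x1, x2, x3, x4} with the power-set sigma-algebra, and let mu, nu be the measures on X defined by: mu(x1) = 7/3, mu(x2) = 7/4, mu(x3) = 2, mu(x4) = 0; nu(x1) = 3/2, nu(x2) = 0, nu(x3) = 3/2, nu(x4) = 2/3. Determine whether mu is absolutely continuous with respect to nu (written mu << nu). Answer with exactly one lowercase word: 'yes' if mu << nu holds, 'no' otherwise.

mu << nu means: every nu-null measurable set is also mu-null; equivalently, for every atom x, if nu({x}) = 0 then mu({x}) = 0.
Checking each atom:
  x1: nu = 3/2 > 0 -> no constraint.
  x2: nu = 0, mu = 7/4 > 0 -> violates mu << nu.
  x3: nu = 3/2 > 0 -> no constraint.
  x4: nu = 2/3 > 0 -> no constraint.
The atom(s) x2 violate the condition (nu = 0 but mu > 0). Therefore mu is NOT absolutely continuous w.r.t. nu.

no


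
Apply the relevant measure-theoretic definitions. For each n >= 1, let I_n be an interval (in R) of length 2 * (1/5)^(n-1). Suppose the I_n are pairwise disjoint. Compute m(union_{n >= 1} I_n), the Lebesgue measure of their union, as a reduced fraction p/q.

By countable additivity of the Lebesgue measure on pairwise disjoint measurable sets,
  m(union_{n >= 1} I_n) = sum_{n >= 1} m(I_n) = sum_{n >= 1} a * r^(n-1),
  with a = 2 and r = 1/5.
Since 0 < r = 1/5 < 1, the geometric series converges:
  sum_{n >= 1} a * r^(n-1) = a / (1 - r).
  = 2 / (1 - 1/5)
  = 2 / (4/5)
  = 5/2.

5/2


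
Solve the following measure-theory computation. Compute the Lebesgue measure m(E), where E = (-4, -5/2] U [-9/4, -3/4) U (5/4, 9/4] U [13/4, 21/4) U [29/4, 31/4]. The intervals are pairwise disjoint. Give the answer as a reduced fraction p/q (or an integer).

For pairwise disjoint intervals, m(union_i I_i) = sum_i m(I_i),
and m is invariant under swapping open/closed endpoints (single points have measure 0).
So m(E) = sum_i (b_i - a_i).
  I_1 has length -5/2 - (-4) = 3/2.
  I_2 has length -3/4 - (-9/4) = 3/2.
  I_3 has length 9/4 - 5/4 = 1.
  I_4 has length 21/4 - 13/4 = 2.
  I_5 has length 31/4 - 29/4 = 1/2.
Summing:
  m(E) = 3/2 + 3/2 + 1 + 2 + 1/2 = 13/2.

13/2


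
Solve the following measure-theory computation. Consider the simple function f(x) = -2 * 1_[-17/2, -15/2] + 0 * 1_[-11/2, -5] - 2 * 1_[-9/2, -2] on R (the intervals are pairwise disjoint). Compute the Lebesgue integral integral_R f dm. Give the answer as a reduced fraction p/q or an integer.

For a simple function f = sum_i c_i * 1_{A_i} with disjoint A_i,
  integral f dm = sum_i c_i * m(A_i).
Lengths of the A_i:
  m(A_1) = -15/2 - (-17/2) = 1.
  m(A_2) = -5 - (-11/2) = 1/2.
  m(A_3) = -2 - (-9/2) = 5/2.
Contributions c_i * m(A_i):
  (-2) * (1) = -2.
  (0) * (1/2) = 0.
  (-2) * (5/2) = -5.
Total: -2 + 0 - 5 = -7.

-7


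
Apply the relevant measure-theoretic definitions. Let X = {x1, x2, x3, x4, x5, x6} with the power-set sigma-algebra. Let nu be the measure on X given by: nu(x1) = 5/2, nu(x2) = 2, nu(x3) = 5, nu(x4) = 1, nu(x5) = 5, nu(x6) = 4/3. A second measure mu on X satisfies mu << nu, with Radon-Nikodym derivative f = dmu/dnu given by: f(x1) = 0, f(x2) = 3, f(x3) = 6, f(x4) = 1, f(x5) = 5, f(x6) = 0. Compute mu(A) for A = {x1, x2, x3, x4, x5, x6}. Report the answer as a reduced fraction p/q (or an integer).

By the defining property of the Radon-Nikodym derivative, for every measurable set A,
  mu(A) = integral_A f dnu.
Since nu is a discrete measure concentrated on the atoms of X, the integral over A reduces to the sum
  mu(A) = sum_{x in A} f(x) * nu({x}).
Computing each term:
  x1: f(x1) * nu(x1) = 0 * 5/2 = 0.
  x2: f(x2) * nu(x2) = 3 * 2 = 6.
  x3: f(x3) * nu(x3) = 6 * 5 = 30.
  x4: f(x4) * nu(x4) = 1 * 1 = 1.
  x5: f(x5) * nu(x5) = 5 * 5 = 25.
  x6: f(x6) * nu(x6) = 0 * 4/3 = 0.
Summing: mu(A) = 0 + 6 + 30 + 1 + 25 + 0 = 62.

62


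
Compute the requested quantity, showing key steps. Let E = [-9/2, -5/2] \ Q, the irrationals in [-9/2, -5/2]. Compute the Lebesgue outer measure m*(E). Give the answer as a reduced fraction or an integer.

The interval I = [-9/2, -5/2] has m(I) = -5/2 - (-9/2) = 2 (endpoints are measure-zero, so open/closed/half-open agree). Write I = (I cap Q) u (I \ Q). The rationals in I are countable, so m*(I cap Q) = 0 (cover each rational by intervals whose total length is arbitrarily small). By countable subadditivity m*(I) <= m*(I cap Q) + m*(I \ Q), hence m*(I \ Q) >= m(I) = 2. The reverse inequality m*(I \ Q) <= m*(I) = 2 is trivial since (I \ Q) is a subset of I. Therefore m*(I \ Q) = 2.

2


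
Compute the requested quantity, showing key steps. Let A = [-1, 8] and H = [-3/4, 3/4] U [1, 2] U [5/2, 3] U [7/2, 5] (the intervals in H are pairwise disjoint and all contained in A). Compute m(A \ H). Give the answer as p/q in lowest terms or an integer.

The ambient interval has length m(A) = 8 - (-1) = 9.
Since the holes are disjoint and sit inside A, by finite additivity
  m(H) = sum_i (b_i - a_i), and m(A \ H) = m(A) - m(H).
Computing the hole measures:
  m(H_1) = 3/4 - (-3/4) = 3/2.
  m(H_2) = 2 - 1 = 1.
  m(H_3) = 3 - 5/2 = 1/2.
  m(H_4) = 5 - 7/2 = 3/2.
Summed: m(H) = 3/2 + 1 + 1/2 + 3/2 = 9/2.
So m(A \ H) = 9 - 9/2 = 9/2.

9/2


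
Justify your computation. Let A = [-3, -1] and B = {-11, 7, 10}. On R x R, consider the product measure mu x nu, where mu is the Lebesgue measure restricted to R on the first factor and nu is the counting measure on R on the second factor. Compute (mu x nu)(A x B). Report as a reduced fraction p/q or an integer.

For a measurable rectangle A x B, the product measure satisfies
  (mu x nu)(A x B) = mu(A) * nu(B).
  mu(A) = 2.
  nu(B) = 3.
  (mu x nu)(A x B) = 2 * 3 = 6.

6


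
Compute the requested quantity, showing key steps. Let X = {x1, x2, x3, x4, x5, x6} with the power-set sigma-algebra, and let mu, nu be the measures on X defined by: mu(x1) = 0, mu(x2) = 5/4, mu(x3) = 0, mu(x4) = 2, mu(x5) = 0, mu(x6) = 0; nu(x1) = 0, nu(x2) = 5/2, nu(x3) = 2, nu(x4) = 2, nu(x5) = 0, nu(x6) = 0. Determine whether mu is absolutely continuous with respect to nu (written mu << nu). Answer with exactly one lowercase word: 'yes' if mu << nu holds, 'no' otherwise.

mu << nu means: every nu-null measurable set is also mu-null; equivalently, for every atom x, if nu({x}) = 0 then mu({x}) = 0.
Checking each atom:
  x1: nu = 0, mu = 0 -> consistent with mu << nu.
  x2: nu = 5/2 > 0 -> no constraint.
  x3: nu = 2 > 0 -> no constraint.
  x4: nu = 2 > 0 -> no constraint.
  x5: nu = 0, mu = 0 -> consistent with mu << nu.
  x6: nu = 0, mu = 0 -> consistent with mu << nu.
No atom violates the condition. Therefore mu << nu.

yes


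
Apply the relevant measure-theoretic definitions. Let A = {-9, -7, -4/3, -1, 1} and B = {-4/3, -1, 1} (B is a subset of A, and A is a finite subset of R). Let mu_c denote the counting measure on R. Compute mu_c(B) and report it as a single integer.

Counting measure assigns mu_c(E) = |E| (number of elements) when E is finite.
B has 3 element(s), so mu_c(B) = 3.

3


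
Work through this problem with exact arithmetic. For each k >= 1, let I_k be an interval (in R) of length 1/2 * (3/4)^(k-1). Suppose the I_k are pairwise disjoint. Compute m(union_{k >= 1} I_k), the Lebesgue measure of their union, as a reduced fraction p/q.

By countable additivity of the Lebesgue measure on pairwise disjoint measurable sets,
  m(union_{k >= 1} I_k) = sum_{k >= 1} m(I_k) = sum_{k >= 1} a * r^(k-1),
  with a = 1/2 and r = 3/4.
Since 0 < r = 3/4 < 1, the geometric series converges:
  sum_{k >= 1} a * r^(k-1) = a / (1 - r).
  = 1/2 / (1 - 3/4)
  = 1/2 / (1/4)
  = 2.

2


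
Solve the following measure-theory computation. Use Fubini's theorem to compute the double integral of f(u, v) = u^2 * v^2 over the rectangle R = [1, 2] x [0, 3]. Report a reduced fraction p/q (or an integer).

f(u, v) is a tensor product of a function of u and a function of v, and both factors are bounded continuous (hence Lebesgue integrable) on the rectangle, so Fubini's theorem applies:
  integral_R f d(m x m) = (integral_a1^b1 u^2 du) * (integral_a2^b2 v^2 dv).
Inner integral in u: integral_{1}^{2} u^2 du = (2^3 - 1^3)/3
  = 7/3.
Inner integral in v: integral_{0}^{3} v^2 dv = (3^3 - 0^3)/3
  = 9.
Product: (7/3) * (9) = 21.

21


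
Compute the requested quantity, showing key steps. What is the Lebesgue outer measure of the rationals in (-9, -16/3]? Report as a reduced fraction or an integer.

E = Q cap (-9, -16/3] is a subset of Q, which is countable. Enumerate Q = {q_1, q_2, ...}; for any eps > 0, cover q_k by the open interval (q_k - eps/2^(k+1), q_k + eps/2^(k+1)), of length eps/2^k. The total cover length is sum_{k>=1} eps/2^k = eps. Hence m*(E) <= m*(Q) <= eps for every eps > 0, and since outer measure is non-negative, m*(E) = 0.

0


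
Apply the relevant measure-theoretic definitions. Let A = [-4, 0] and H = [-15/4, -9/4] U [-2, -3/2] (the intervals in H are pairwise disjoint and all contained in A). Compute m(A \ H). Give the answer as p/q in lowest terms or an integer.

The ambient interval has length m(A) = 0 - (-4) = 4.
Since the holes are disjoint and sit inside A, by finite additivity
  m(H) = sum_i (b_i - a_i), and m(A \ H) = m(A) - m(H).
Computing the hole measures:
  m(H_1) = -9/4 - (-15/4) = 3/2.
  m(H_2) = -3/2 - (-2) = 1/2.
Summed: m(H) = 3/2 + 1/2 = 2.
So m(A \ H) = 4 - 2 = 2.

2


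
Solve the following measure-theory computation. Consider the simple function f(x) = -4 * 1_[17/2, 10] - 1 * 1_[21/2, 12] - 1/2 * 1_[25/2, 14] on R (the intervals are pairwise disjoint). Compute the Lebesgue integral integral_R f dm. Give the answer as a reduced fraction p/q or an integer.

For a simple function f = sum_i c_i * 1_{A_i} with disjoint A_i,
  integral f dm = sum_i c_i * m(A_i).
Lengths of the A_i:
  m(A_1) = 10 - 17/2 = 3/2.
  m(A_2) = 12 - 21/2 = 3/2.
  m(A_3) = 14 - 25/2 = 3/2.
Contributions c_i * m(A_i):
  (-4) * (3/2) = -6.
  (-1) * (3/2) = -3/2.
  (-1/2) * (3/2) = -3/4.
Total: -6 - 3/2 - 3/4 = -33/4.

-33/4


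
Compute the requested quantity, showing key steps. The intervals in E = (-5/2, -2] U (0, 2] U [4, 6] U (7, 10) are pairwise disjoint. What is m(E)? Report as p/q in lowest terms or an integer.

For pairwise disjoint intervals, m(union_i I_i) = sum_i m(I_i),
and m is invariant under swapping open/closed endpoints (single points have measure 0).
So m(E) = sum_i (b_i - a_i).
  I_1 has length -2 - (-5/2) = 1/2.
  I_2 has length 2 - 0 = 2.
  I_3 has length 6 - 4 = 2.
  I_4 has length 10 - 7 = 3.
Summing:
  m(E) = 1/2 + 2 + 2 + 3 = 15/2.

15/2


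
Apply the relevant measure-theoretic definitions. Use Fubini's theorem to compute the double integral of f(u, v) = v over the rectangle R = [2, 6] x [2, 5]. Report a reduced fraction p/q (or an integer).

f(u, v) is a tensor product of a function of u and a function of v, and both factors are bounded continuous (hence Lebesgue integrable) on the rectangle, so Fubini's theorem applies:
  integral_R f d(m x m) = (integral_a1^b1 1 du) * (integral_a2^b2 v dv).
Inner integral in u: integral_{2}^{6} 1 du = (6^1 - 2^1)/1
  = 4.
Inner integral in v: integral_{2}^{5} v dv = (5^2 - 2^2)/2
  = 21/2.
Product: (4) * (21/2) = 42.

42


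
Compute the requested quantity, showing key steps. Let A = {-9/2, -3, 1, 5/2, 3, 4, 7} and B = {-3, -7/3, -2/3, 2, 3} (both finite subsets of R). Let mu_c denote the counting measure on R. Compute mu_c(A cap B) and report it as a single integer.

Counting measure on a finite set equals cardinality. mu_c(A cap B) = |A cap B| (elements appearing in both).
Enumerating the elements of A that also lie in B gives 2 element(s).
So mu_c(A cap B) = 2.

2


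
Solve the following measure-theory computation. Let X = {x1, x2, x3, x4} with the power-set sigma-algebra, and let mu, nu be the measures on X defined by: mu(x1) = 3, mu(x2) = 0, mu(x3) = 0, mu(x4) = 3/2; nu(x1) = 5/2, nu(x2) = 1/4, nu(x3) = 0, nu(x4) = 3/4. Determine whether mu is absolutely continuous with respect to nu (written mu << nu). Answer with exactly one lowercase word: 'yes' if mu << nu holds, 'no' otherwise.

mu << nu means: every nu-null measurable set is also mu-null; equivalently, for every atom x, if nu({x}) = 0 then mu({x}) = 0.
Checking each atom:
  x1: nu = 5/2 > 0 -> no constraint.
  x2: nu = 1/4 > 0 -> no constraint.
  x3: nu = 0, mu = 0 -> consistent with mu << nu.
  x4: nu = 3/4 > 0 -> no constraint.
No atom violates the condition. Therefore mu << nu.

yes


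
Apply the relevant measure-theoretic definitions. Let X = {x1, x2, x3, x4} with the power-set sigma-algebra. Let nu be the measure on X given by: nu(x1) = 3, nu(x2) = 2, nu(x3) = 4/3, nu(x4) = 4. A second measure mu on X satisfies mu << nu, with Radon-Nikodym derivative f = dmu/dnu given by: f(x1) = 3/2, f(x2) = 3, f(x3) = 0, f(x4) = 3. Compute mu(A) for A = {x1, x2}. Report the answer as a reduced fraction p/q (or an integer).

By the defining property of the Radon-Nikodym derivative, for every measurable set A,
  mu(A) = integral_A f dnu.
Since nu is a discrete measure concentrated on the atoms of X, the integral over A reduces to the sum
  mu(A) = sum_{x in A} f(x) * nu({x}).
Computing each term:
  x1: f(x1) * nu(x1) = 3/2 * 3 = 9/2.
  x2: f(x2) * nu(x2) = 3 * 2 = 6.
Summing: mu(A) = 9/2 + 6 = 21/2.

21/2


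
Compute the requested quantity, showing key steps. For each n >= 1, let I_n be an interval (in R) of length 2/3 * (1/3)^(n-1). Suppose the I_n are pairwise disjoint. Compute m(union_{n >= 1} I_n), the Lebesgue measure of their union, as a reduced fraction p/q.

By countable additivity of the Lebesgue measure on pairwise disjoint measurable sets,
  m(union_{n >= 1} I_n) = sum_{n >= 1} m(I_n) = sum_{n >= 1} a * r^(n-1),
  with a = 2/3 and r = 1/3.
Since 0 < r = 1/3 < 1, the geometric series converges:
  sum_{n >= 1} a * r^(n-1) = a / (1 - r).
  = 2/3 / (1 - 1/3)
  = 2/3 / (2/3)
  = 1.

1


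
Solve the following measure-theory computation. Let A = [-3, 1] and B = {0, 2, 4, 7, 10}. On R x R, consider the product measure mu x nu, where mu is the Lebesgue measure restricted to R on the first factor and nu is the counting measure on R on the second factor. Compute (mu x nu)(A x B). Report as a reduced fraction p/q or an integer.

For a measurable rectangle A x B, the product measure satisfies
  (mu x nu)(A x B) = mu(A) * nu(B).
  mu(A) = 4.
  nu(B) = 5.
  (mu x nu)(A x B) = 4 * 5 = 20.

20


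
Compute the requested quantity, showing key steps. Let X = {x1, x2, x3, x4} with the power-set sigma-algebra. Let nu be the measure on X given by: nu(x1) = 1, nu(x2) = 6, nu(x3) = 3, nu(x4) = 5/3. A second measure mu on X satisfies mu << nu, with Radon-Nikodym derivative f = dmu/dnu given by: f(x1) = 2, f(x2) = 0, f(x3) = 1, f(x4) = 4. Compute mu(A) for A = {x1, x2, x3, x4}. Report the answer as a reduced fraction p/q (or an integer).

By the defining property of the Radon-Nikodym derivative, for every measurable set A,
  mu(A) = integral_A f dnu.
Since nu is a discrete measure concentrated on the atoms of X, the integral over A reduces to the sum
  mu(A) = sum_{x in A} f(x) * nu({x}).
Computing each term:
  x1: f(x1) * nu(x1) = 2 * 1 = 2.
  x2: f(x2) * nu(x2) = 0 * 6 = 0.
  x3: f(x3) * nu(x3) = 1 * 3 = 3.
  x4: f(x4) * nu(x4) = 4 * 5/3 = 20/3.
Summing: mu(A) = 2 + 0 + 3 + 20/3 = 35/3.

35/3


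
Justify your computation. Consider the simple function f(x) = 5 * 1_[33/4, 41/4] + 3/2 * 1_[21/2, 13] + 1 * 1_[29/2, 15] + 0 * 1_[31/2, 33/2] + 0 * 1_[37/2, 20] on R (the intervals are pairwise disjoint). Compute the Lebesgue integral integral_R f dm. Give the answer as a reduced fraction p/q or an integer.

For a simple function f = sum_i c_i * 1_{A_i} with disjoint A_i,
  integral f dm = sum_i c_i * m(A_i).
Lengths of the A_i:
  m(A_1) = 41/4 - 33/4 = 2.
  m(A_2) = 13 - 21/2 = 5/2.
  m(A_3) = 15 - 29/2 = 1/2.
  m(A_4) = 33/2 - 31/2 = 1.
  m(A_5) = 20 - 37/2 = 3/2.
Contributions c_i * m(A_i):
  (5) * (2) = 10.
  (3/2) * (5/2) = 15/4.
  (1) * (1/2) = 1/2.
  (0) * (1) = 0.
  (0) * (3/2) = 0.
Total: 10 + 15/4 + 1/2 + 0 + 0 = 57/4.

57/4


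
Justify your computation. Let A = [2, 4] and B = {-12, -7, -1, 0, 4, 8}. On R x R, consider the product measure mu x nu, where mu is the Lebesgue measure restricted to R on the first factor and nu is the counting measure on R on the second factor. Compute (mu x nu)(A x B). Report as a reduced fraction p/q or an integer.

For a measurable rectangle A x B, the product measure satisfies
  (mu x nu)(A x B) = mu(A) * nu(B).
  mu(A) = 2.
  nu(B) = 6.
  (mu x nu)(A x B) = 2 * 6 = 12.

12


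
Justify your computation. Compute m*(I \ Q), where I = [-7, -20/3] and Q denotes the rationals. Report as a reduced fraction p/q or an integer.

The interval I = [-7, -20/3] has m(I) = -20/3 - (-7) = 1/3 (endpoints are measure-zero, so open/closed/half-open agree). Write I = (I cap Q) u (I \ Q). The rationals in I are countable, so m*(I cap Q) = 0 (cover each rational by intervals whose total length is arbitrarily small). By countable subadditivity m*(I) <= m*(I cap Q) + m*(I \ Q), hence m*(I \ Q) >= m(I) = 1/3. The reverse inequality m*(I \ Q) <= m*(I) = 1/3 is trivial since (I \ Q) is a subset of I. Therefore m*(I \ Q) = 1/3.

1/3


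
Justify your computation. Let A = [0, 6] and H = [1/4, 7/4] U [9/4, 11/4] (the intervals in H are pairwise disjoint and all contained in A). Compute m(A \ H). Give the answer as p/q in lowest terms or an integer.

The ambient interval has length m(A) = 6 - 0 = 6.
Since the holes are disjoint and sit inside A, by finite additivity
  m(H) = sum_i (b_i - a_i), and m(A \ H) = m(A) - m(H).
Computing the hole measures:
  m(H_1) = 7/4 - 1/4 = 3/2.
  m(H_2) = 11/4 - 9/4 = 1/2.
Summed: m(H) = 3/2 + 1/2 = 2.
So m(A \ H) = 6 - 2 = 4.

4


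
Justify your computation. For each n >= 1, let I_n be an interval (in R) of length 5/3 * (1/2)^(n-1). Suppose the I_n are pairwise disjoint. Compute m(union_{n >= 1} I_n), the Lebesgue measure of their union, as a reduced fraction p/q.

By countable additivity of the Lebesgue measure on pairwise disjoint measurable sets,
  m(union_{n >= 1} I_n) = sum_{n >= 1} m(I_n) = sum_{n >= 1} a * r^(n-1),
  with a = 5/3 and r = 1/2.
Since 0 < r = 1/2 < 1, the geometric series converges:
  sum_{n >= 1} a * r^(n-1) = a / (1 - r).
  = 5/3 / (1 - 1/2)
  = 5/3 / (1/2)
  = 10/3.

10/3


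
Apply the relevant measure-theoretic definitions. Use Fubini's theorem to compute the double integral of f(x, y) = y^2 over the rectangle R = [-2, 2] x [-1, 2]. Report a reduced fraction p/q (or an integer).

f(x, y) is a tensor product of a function of x and a function of y, and both factors are bounded continuous (hence Lebesgue integrable) on the rectangle, so Fubini's theorem applies:
  integral_R f d(m x m) = (integral_a1^b1 1 dx) * (integral_a2^b2 y^2 dy).
Inner integral in x: integral_{-2}^{2} 1 dx = (2^1 - (-2)^1)/1
  = 4.
Inner integral in y: integral_{-1}^{2} y^2 dy = (2^3 - (-1)^3)/3
  = 3.
Product: (4) * (3) = 12.

12


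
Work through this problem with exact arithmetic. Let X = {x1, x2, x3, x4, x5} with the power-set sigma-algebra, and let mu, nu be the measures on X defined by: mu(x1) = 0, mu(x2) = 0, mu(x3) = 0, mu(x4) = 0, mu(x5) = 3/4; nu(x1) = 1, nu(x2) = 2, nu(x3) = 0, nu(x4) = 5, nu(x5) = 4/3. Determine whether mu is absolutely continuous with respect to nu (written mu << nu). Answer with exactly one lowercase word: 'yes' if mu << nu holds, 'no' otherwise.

mu << nu means: every nu-null measurable set is also mu-null; equivalently, for every atom x, if nu({x}) = 0 then mu({x}) = 0.
Checking each atom:
  x1: nu = 1 > 0 -> no constraint.
  x2: nu = 2 > 0 -> no constraint.
  x3: nu = 0, mu = 0 -> consistent with mu << nu.
  x4: nu = 5 > 0 -> no constraint.
  x5: nu = 4/3 > 0 -> no constraint.
No atom violates the condition. Therefore mu << nu.

yes


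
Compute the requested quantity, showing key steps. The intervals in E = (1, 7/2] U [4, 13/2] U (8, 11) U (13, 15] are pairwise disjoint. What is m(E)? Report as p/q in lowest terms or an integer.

For pairwise disjoint intervals, m(union_i I_i) = sum_i m(I_i),
and m is invariant under swapping open/closed endpoints (single points have measure 0).
So m(E) = sum_i (b_i - a_i).
  I_1 has length 7/2 - 1 = 5/2.
  I_2 has length 13/2 - 4 = 5/2.
  I_3 has length 11 - 8 = 3.
  I_4 has length 15 - 13 = 2.
Summing:
  m(E) = 5/2 + 5/2 + 3 + 2 = 10.

10


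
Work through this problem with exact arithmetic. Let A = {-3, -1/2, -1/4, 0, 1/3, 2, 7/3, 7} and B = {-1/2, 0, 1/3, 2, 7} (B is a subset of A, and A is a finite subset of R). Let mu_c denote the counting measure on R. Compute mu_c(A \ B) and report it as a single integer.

Counting measure assigns mu_c(E) = |E| (number of elements) when E is finite. For B subset A, A \ B is the set of elements of A not in B, so |A \ B| = |A| - |B|.
|A| = 8, |B| = 5, so mu_c(A \ B) = 8 - 5 = 3.

3


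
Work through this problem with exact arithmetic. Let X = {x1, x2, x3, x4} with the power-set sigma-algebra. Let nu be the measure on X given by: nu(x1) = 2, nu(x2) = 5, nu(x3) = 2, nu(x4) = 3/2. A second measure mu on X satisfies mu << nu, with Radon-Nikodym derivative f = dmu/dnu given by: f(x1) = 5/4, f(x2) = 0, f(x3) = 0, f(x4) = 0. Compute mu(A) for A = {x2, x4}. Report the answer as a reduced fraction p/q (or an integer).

By the defining property of the Radon-Nikodym derivative, for every measurable set A,
  mu(A) = integral_A f dnu.
Since nu is a discrete measure concentrated on the atoms of X, the integral over A reduces to the sum
  mu(A) = sum_{x in A} f(x) * nu({x}).
Computing each term:
  x2: f(x2) * nu(x2) = 0 * 5 = 0.
  x4: f(x4) * nu(x4) = 0 * 3/2 = 0.
Summing: mu(A) = 0 + 0 = 0.

0


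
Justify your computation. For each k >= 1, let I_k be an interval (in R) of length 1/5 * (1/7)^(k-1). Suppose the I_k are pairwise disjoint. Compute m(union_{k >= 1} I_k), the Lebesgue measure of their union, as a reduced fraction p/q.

By countable additivity of the Lebesgue measure on pairwise disjoint measurable sets,
  m(union_{k >= 1} I_k) = sum_{k >= 1} m(I_k) = sum_{k >= 1} a * r^(k-1),
  with a = 1/5 and r = 1/7.
Since 0 < r = 1/7 < 1, the geometric series converges:
  sum_{k >= 1} a * r^(k-1) = a / (1 - r).
  = 1/5 / (1 - 1/7)
  = 1/5 / (6/7)
  = 7/30.

7/30


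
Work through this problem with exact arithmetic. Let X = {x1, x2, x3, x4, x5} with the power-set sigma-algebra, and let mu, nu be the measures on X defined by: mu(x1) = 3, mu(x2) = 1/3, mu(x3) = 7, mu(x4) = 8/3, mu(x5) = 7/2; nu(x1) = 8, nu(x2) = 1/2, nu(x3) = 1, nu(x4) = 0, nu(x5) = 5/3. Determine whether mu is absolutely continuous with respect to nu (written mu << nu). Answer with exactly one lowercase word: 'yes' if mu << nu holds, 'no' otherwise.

mu << nu means: every nu-null measurable set is also mu-null; equivalently, for every atom x, if nu({x}) = 0 then mu({x}) = 0.
Checking each atom:
  x1: nu = 8 > 0 -> no constraint.
  x2: nu = 1/2 > 0 -> no constraint.
  x3: nu = 1 > 0 -> no constraint.
  x4: nu = 0, mu = 8/3 > 0 -> violates mu << nu.
  x5: nu = 5/3 > 0 -> no constraint.
The atom(s) x4 violate the condition (nu = 0 but mu > 0). Therefore mu is NOT absolutely continuous w.r.t. nu.

no


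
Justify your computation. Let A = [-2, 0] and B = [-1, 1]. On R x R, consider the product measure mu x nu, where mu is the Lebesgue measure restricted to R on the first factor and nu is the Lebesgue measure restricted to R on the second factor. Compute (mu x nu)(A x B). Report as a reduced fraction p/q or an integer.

For a measurable rectangle A x B, the product measure satisfies
  (mu x nu)(A x B) = mu(A) * nu(B).
  mu(A) = 2.
  nu(B) = 2.
  (mu x nu)(A x B) = 2 * 2 = 4.

4


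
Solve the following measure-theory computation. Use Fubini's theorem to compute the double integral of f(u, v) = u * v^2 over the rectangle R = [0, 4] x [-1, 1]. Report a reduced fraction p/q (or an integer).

f(u, v) is a tensor product of a function of u and a function of v, and both factors are bounded continuous (hence Lebesgue integrable) on the rectangle, so Fubini's theorem applies:
  integral_R f d(m x m) = (integral_a1^b1 u du) * (integral_a2^b2 v^2 dv).
Inner integral in u: integral_{0}^{4} u du = (4^2 - 0^2)/2
  = 8.
Inner integral in v: integral_{-1}^{1} v^2 dv = (1^3 - (-1)^3)/3
  = 2/3.
Product: (8) * (2/3) = 16/3.

16/3


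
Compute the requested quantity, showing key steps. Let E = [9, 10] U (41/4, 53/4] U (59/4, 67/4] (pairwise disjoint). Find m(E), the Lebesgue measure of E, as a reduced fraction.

For pairwise disjoint intervals, m(union_i I_i) = sum_i m(I_i),
and m is invariant under swapping open/closed endpoints (single points have measure 0).
So m(E) = sum_i (b_i - a_i).
  I_1 has length 10 - 9 = 1.
  I_2 has length 53/4 - 41/4 = 3.
  I_3 has length 67/4 - 59/4 = 2.
Summing:
  m(E) = 1 + 3 + 2 = 6.

6


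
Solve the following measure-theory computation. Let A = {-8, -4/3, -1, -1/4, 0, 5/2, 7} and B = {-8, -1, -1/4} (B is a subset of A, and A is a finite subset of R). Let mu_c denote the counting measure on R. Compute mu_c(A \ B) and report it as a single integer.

Counting measure assigns mu_c(E) = |E| (number of elements) when E is finite. For B subset A, A \ B is the set of elements of A not in B, so |A \ B| = |A| - |B|.
|A| = 7, |B| = 3, so mu_c(A \ B) = 7 - 3 = 4.

4


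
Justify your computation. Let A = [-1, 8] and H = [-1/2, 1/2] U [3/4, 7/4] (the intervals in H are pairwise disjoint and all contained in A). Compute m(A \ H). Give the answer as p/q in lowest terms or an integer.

The ambient interval has length m(A) = 8 - (-1) = 9.
Since the holes are disjoint and sit inside A, by finite additivity
  m(H) = sum_i (b_i - a_i), and m(A \ H) = m(A) - m(H).
Computing the hole measures:
  m(H_1) = 1/2 - (-1/2) = 1.
  m(H_2) = 7/4 - 3/4 = 1.
Summed: m(H) = 1 + 1 = 2.
So m(A \ H) = 9 - 2 = 7.

7


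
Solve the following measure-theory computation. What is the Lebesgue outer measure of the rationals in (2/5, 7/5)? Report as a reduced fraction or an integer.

E = Q cap (2/5, 7/5) is a subset of Q, which is countable. Enumerate Q = {q_1, q_2, ...}; for any eps > 0, cover q_k by the open interval (q_k - eps/2^(k+1), q_k + eps/2^(k+1)), of length eps/2^k. The total cover length is sum_{k>=1} eps/2^k = eps. Hence m*(E) <= m*(Q) <= eps for every eps > 0, and since outer measure is non-negative, m*(E) = 0.

0


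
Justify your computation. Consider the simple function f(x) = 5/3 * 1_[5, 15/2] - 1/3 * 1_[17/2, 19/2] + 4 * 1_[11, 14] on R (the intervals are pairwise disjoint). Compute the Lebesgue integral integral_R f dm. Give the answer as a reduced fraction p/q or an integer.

For a simple function f = sum_i c_i * 1_{A_i} with disjoint A_i,
  integral f dm = sum_i c_i * m(A_i).
Lengths of the A_i:
  m(A_1) = 15/2 - 5 = 5/2.
  m(A_2) = 19/2 - 17/2 = 1.
  m(A_3) = 14 - 11 = 3.
Contributions c_i * m(A_i):
  (5/3) * (5/2) = 25/6.
  (-1/3) * (1) = -1/3.
  (4) * (3) = 12.
Total: 25/6 - 1/3 + 12 = 95/6.

95/6


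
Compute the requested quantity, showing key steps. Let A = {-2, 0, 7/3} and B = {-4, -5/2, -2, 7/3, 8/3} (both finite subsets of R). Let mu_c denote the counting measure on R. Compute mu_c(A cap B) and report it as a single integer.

Counting measure on a finite set equals cardinality. mu_c(A cap B) = |A cap B| (elements appearing in both).
Enumerating the elements of A that also lie in B gives 2 element(s).
So mu_c(A cap B) = 2.

2


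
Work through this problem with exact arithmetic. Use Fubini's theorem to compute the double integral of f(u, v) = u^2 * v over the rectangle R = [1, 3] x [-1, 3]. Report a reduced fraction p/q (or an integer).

f(u, v) is a tensor product of a function of u and a function of v, and both factors are bounded continuous (hence Lebesgue integrable) on the rectangle, so Fubini's theorem applies:
  integral_R f d(m x m) = (integral_a1^b1 u^2 du) * (integral_a2^b2 v dv).
Inner integral in u: integral_{1}^{3} u^2 du = (3^3 - 1^3)/3
  = 26/3.
Inner integral in v: integral_{-1}^{3} v dv = (3^2 - (-1)^2)/2
  = 4.
Product: (26/3) * (4) = 104/3.

104/3


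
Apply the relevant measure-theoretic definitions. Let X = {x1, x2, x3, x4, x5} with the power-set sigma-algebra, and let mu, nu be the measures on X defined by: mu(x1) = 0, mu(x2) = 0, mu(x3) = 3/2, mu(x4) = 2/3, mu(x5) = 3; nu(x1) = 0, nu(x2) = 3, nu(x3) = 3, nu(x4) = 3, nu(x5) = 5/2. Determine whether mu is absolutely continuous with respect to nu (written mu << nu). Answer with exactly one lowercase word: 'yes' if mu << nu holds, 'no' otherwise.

mu << nu means: every nu-null measurable set is also mu-null; equivalently, for every atom x, if nu({x}) = 0 then mu({x}) = 0.
Checking each atom:
  x1: nu = 0, mu = 0 -> consistent with mu << nu.
  x2: nu = 3 > 0 -> no constraint.
  x3: nu = 3 > 0 -> no constraint.
  x4: nu = 3 > 0 -> no constraint.
  x5: nu = 5/2 > 0 -> no constraint.
No atom violates the condition. Therefore mu << nu.

yes


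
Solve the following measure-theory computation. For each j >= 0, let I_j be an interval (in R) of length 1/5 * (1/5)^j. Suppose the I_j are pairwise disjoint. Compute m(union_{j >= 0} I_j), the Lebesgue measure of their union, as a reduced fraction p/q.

By countable additivity of the Lebesgue measure on pairwise disjoint measurable sets,
  m(union_{j >= 0} I_j) = sum_{j >= 0} m(I_j) = sum_{j >= 0} a * r^j,
  with a = 1/5 and r = 1/5.
Since 0 < r = 1/5 < 1, the geometric series converges:
  sum_{j >= 0} a * r^j = a / (1 - r).
  = 1/5 / (1 - 1/5)
  = 1/5 / (4/5)
  = 1/4.

1/4


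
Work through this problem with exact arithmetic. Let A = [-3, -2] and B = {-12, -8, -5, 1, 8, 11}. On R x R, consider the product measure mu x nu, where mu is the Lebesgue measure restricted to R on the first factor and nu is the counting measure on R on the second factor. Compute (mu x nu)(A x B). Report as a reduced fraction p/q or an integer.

For a measurable rectangle A x B, the product measure satisfies
  (mu x nu)(A x B) = mu(A) * nu(B).
  mu(A) = 1.
  nu(B) = 6.
  (mu x nu)(A x B) = 1 * 6 = 6.

6


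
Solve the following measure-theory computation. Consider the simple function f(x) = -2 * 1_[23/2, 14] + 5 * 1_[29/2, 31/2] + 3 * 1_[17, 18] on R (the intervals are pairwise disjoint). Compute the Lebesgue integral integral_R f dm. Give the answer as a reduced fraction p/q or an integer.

For a simple function f = sum_i c_i * 1_{A_i} with disjoint A_i,
  integral f dm = sum_i c_i * m(A_i).
Lengths of the A_i:
  m(A_1) = 14 - 23/2 = 5/2.
  m(A_2) = 31/2 - 29/2 = 1.
  m(A_3) = 18 - 17 = 1.
Contributions c_i * m(A_i):
  (-2) * (5/2) = -5.
  (5) * (1) = 5.
  (3) * (1) = 3.
Total: -5 + 5 + 3 = 3.

3


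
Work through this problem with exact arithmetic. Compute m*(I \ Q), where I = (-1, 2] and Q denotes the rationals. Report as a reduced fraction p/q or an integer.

The interval I = (-1, 2] has m(I) = 2 - (-1) = 3 (endpoints are measure-zero, so open/closed/half-open agree). Write I = (I cap Q) u (I \ Q). The rationals in I are countable, so m*(I cap Q) = 0 (cover each rational by intervals whose total length is arbitrarily small). By countable subadditivity m*(I) <= m*(I cap Q) + m*(I \ Q), hence m*(I \ Q) >= m(I) = 3. The reverse inequality m*(I \ Q) <= m*(I) = 3 is trivial since (I \ Q) is a subset of I. Therefore m*(I \ Q) = 3.

3


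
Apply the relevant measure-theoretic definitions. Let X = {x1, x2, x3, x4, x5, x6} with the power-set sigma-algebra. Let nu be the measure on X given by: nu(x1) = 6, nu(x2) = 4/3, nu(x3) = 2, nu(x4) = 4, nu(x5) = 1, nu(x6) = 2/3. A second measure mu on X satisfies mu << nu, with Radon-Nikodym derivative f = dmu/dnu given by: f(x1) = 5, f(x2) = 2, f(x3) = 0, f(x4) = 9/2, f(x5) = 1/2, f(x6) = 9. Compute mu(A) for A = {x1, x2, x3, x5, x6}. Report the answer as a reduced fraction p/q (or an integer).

By the defining property of the Radon-Nikodym derivative, for every measurable set A,
  mu(A) = integral_A f dnu.
Since nu is a discrete measure concentrated on the atoms of X, the integral over A reduces to the sum
  mu(A) = sum_{x in A} f(x) * nu({x}).
Computing each term:
  x1: f(x1) * nu(x1) = 5 * 6 = 30.
  x2: f(x2) * nu(x2) = 2 * 4/3 = 8/3.
  x3: f(x3) * nu(x3) = 0 * 2 = 0.
  x5: f(x5) * nu(x5) = 1/2 * 1 = 1/2.
  x6: f(x6) * nu(x6) = 9 * 2/3 = 6.
Summing: mu(A) = 30 + 8/3 + 0 + 1/2 + 6 = 235/6.

235/6


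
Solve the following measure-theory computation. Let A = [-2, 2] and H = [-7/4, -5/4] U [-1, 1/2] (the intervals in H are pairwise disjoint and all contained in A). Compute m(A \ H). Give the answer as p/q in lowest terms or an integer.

The ambient interval has length m(A) = 2 - (-2) = 4.
Since the holes are disjoint and sit inside A, by finite additivity
  m(H) = sum_i (b_i - a_i), and m(A \ H) = m(A) - m(H).
Computing the hole measures:
  m(H_1) = -5/4 - (-7/4) = 1/2.
  m(H_2) = 1/2 - (-1) = 3/2.
Summed: m(H) = 1/2 + 3/2 = 2.
So m(A \ H) = 4 - 2 = 2.

2


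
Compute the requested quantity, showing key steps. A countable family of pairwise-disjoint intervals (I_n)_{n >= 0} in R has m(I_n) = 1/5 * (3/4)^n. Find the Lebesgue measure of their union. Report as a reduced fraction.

By countable additivity of the Lebesgue measure on pairwise disjoint measurable sets,
  m(union_{n >= 0} I_n) = sum_{n >= 0} m(I_n) = sum_{n >= 0} a * r^n,
  with a = 1/5 and r = 3/4.
Since 0 < r = 3/4 < 1, the geometric series converges:
  sum_{n >= 0} a * r^n = a / (1 - r).
  = 1/5 / (1 - 3/4)
  = 1/5 / (1/4)
  = 4/5.

4/5


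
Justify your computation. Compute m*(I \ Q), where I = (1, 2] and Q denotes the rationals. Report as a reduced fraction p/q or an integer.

The interval I = (1, 2] has m(I) = 2 - 1 = 1 (endpoints are measure-zero, so open/closed/half-open agree). Write I = (I cap Q) u (I \ Q). The rationals in I are countable, so m*(I cap Q) = 0 (cover each rational by intervals whose total length is arbitrarily small). By countable subadditivity m*(I) <= m*(I cap Q) + m*(I \ Q), hence m*(I \ Q) >= m(I) = 1. The reverse inequality m*(I \ Q) <= m*(I) = 1 is trivial since (I \ Q) is a subset of I. Therefore m*(I \ Q) = 1.

1


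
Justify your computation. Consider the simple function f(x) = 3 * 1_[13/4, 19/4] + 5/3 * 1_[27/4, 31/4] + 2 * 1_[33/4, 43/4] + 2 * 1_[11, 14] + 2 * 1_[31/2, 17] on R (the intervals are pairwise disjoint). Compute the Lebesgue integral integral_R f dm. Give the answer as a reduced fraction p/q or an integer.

For a simple function f = sum_i c_i * 1_{A_i} with disjoint A_i,
  integral f dm = sum_i c_i * m(A_i).
Lengths of the A_i:
  m(A_1) = 19/4 - 13/4 = 3/2.
  m(A_2) = 31/4 - 27/4 = 1.
  m(A_3) = 43/4 - 33/4 = 5/2.
  m(A_4) = 14 - 11 = 3.
  m(A_5) = 17 - 31/2 = 3/2.
Contributions c_i * m(A_i):
  (3) * (3/2) = 9/2.
  (5/3) * (1) = 5/3.
  (2) * (5/2) = 5.
  (2) * (3) = 6.
  (2) * (3/2) = 3.
Total: 9/2 + 5/3 + 5 + 6 + 3 = 121/6.

121/6


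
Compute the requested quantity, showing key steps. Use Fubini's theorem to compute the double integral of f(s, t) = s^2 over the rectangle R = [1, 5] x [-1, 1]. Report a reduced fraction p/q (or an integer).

f(s, t) is a tensor product of a function of s and a function of t, and both factors are bounded continuous (hence Lebesgue integrable) on the rectangle, so Fubini's theorem applies:
  integral_R f d(m x m) = (integral_a1^b1 s^2 ds) * (integral_a2^b2 1 dt).
Inner integral in s: integral_{1}^{5} s^2 ds = (5^3 - 1^3)/3
  = 124/3.
Inner integral in t: integral_{-1}^{1} 1 dt = (1^1 - (-1)^1)/1
  = 2.
Product: (124/3) * (2) = 248/3.

248/3


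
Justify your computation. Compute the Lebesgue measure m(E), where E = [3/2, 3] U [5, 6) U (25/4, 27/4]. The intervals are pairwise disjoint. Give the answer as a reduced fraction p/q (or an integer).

For pairwise disjoint intervals, m(union_i I_i) = sum_i m(I_i),
and m is invariant under swapping open/closed endpoints (single points have measure 0).
So m(E) = sum_i (b_i - a_i).
  I_1 has length 3 - 3/2 = 3/2.
  I_2 has length 6 - 5 = 1.
  I_3 has length 27/4 - 25/4 = 1/2.
Summing:
  m(E) = 3/2 + 1 + 1/2 = 3.

3


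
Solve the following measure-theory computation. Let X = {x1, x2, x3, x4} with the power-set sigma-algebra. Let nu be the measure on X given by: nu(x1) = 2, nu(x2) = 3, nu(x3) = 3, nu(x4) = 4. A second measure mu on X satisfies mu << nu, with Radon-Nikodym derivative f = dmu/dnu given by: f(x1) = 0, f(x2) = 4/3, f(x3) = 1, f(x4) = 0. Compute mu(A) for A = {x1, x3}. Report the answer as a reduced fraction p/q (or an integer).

By the defining property of the Radon-Nikodym derivative, for every measurable set A,
  mu(A) = integral_A f dnu.
Since nu is a discrete measure concentrated on the atoms of X, the integral over A reduces to the sum
  mu(A) = sum_{x in A} f(x) * nu({x}).
Computing each term:
  x1: f(x1) * nu(x1) = 0 * 2 = 0.
  x3: f(x3) * nu(x3) = 1 * 3 = 3.
Summing: mu(A) = 0 + 3 = 3.

3


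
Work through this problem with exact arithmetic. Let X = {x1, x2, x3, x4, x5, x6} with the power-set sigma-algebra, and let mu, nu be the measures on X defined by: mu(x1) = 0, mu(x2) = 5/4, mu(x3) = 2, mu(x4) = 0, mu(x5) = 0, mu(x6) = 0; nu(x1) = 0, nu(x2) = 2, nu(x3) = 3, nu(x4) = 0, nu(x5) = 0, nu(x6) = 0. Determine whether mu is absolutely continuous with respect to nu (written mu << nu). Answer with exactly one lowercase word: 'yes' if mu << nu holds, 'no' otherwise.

mu << nu means: every nu-null measurable set is also mu-null; equivalently, for every atom x, if nu({x}) = 0 then mu({x}) = 0.
Checking each atom:
  x1: nu = 0, mu = 0 -> consistent with mu << nu.
  x2: nu = 2 > 0 -> no constraint.
  x3: nu = 3 > 0 -> no constraint.
  x4: nu = 0, mu = 0 -> consistent with mu << nu.
  x5: nu = 0, mu = 0 -> consistent with mu << nu.
  x6: nu = 0, mu = 0 -> consistent with mu << nu.
No atom violates the condition. Therefore mu << nu.

yes


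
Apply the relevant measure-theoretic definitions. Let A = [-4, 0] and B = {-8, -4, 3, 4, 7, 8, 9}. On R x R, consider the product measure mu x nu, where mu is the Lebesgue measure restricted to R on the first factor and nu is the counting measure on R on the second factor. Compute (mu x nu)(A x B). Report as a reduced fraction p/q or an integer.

For a measurable rectangle A x B, the product measure satisfies
  (mu x nu)(A x B) = mu(A) * nu(B).
  mu(A) = 4.
  nu(B) = 7.
  (mu x nu)(A x B) = 4 * 7 = 28.

28


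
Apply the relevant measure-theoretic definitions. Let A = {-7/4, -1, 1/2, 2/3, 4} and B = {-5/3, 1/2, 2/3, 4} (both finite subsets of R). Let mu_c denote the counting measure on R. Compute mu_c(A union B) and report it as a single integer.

Counting measure on a finite set equals cardinality. By inclusion-exclusion, |A union B| = |A| + |B| - |A cap B|.
|A| = 5, |B| = 4, |A cap B| = 3.
So mu_c(A union B) = 5 + 4 - 3 = 6.

6


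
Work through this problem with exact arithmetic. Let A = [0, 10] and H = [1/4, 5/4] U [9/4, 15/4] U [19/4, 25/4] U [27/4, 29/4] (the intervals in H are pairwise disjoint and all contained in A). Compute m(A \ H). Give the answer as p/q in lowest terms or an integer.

The ambient interval has length m(A) = 10 - 0 = 10.
Since the holes are disjoint and sit inside A, by finite additivity
  m(H) = sum_i (b_i - a_i), and m(A \ H) = m(A) - m(H).
Computing the hole measures:
  m(H_1) = 5/4 - 1/4 = 1.
  m(H_2) = 15/4 - 9/4 = 3/2.
  m(H_3) = 25/4 - 19/4 = 3/2.
  m(H_4) = 29/4 - 27/4 = 1/2.
Summed: m(H) = 1 + 3/2 + 3/2 + 1/2 = 9/2.
So m(A \ H) = 10 - 9/2 = 11/2.

11/2


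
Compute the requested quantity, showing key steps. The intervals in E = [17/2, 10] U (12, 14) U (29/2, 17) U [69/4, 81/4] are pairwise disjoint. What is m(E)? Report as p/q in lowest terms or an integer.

For pairwise disjoint intervals, m(union_i I_i) = sum_i m(I_i),
and m is invariant under swapping open/closed endpoints (single points have measure 0).
So m(E) = sum_i (b_i - a_i).
  I_1 has length 10 - 17/2 = 3/2.
  I_2 has length 14 - 12 = 2.
  I_3 has length 17 - 29/2 = 5/2.
  I_4 has length 81/4 - 69/4 = 3.
Summing:
  m(E) = 3/2 + 2 + 5/2 + 3 = 9.

9
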